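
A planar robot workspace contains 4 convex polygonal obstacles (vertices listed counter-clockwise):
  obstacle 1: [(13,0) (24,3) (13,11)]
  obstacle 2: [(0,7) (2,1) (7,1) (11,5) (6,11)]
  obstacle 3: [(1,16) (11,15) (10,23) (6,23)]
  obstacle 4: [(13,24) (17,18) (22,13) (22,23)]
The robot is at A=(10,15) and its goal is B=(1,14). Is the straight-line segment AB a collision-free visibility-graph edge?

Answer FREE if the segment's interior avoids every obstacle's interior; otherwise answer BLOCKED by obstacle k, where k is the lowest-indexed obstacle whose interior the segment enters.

FREE

Obstacle 1 [(13,0) (24,3) (13,11)]:
  edge (13,0)–(24,3): clear
  edge (24,3)–(13,11): clear
  edge (13,11)–(13,0): clear
  midpoint (11/2,29/2) outside
  → clear
Obstacle 2 [(0,7) (2,1) (7,1) (11,5) (6,11)]:
  edge (0,7)–(2,1): clear
  edge (2,1)–(7,1): clear
  edge (7,1)–(11,5): clear
  edge (11,5)–(6,11): clear
  edge (6,11)–(0,7): clear
  midpoint (11/2,29/2) outside
  → clear
Obstacle 3 [(1,16) (11,15) (10,23) (6,23)]:
  edge (1,16)–(11,15): clear
  edge (11,15)–(10,23): clear
  edge (10,23)–(6,23): clear
  edge (6,23)–(1,16): clear
  midpoint (11/2,29/2) outside
  → clear
Obstacle 4 [(13,24) (17,18) (22,13) (22,23)]:
  edge (13,24)–(17,18): clear
  edge (17,18)–(22,13): clear
  edge (22,13)–(22,23): clear
  edge (22,23)–(13,24): clear
  midpoint (11/2,29/2) outside
  → clear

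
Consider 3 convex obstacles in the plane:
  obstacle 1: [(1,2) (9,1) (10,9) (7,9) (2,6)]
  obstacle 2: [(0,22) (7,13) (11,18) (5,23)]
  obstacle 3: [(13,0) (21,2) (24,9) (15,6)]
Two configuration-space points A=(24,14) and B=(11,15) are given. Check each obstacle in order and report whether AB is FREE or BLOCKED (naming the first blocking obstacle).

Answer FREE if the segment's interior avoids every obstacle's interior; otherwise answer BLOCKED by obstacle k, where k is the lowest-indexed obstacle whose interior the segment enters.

FREE

Obstacle 1 [(1,2) (9,1) (10,9) (7,9) (2,6)]:
  edge (1,2)–(9,1): clear
  edge (9,1)–(10,9): clear
  edge (10,9)–(7,9): clear
  edge (7,9)–(2,6): clear
  edge (2,6)–(1,2): clear
  midpoint (35/2,29/2) outside
  → clear
Obstacle 2 [(0,22) (7,13) (11,18) (5,23)]:
  edge (0,22)–(7,13): clear
  edge (7,13)–(11,18): clear
  edge (11,18)–(5,23): clear
  edge (5,23)–(0,22): clear
  midpoint (35/2,29/2) outside
  → clear
Obstacle 3 [(13,0) (21,2) (24,9) (15,6)]:
  edge (13,0)–(21,2): clear
  edge (21,2)–(24,9): clear
  edge (24,9)–(15,6): clear
  edge (15,6)–(13,0): clear
  midpoint (35/2,29/2) outside
  → clear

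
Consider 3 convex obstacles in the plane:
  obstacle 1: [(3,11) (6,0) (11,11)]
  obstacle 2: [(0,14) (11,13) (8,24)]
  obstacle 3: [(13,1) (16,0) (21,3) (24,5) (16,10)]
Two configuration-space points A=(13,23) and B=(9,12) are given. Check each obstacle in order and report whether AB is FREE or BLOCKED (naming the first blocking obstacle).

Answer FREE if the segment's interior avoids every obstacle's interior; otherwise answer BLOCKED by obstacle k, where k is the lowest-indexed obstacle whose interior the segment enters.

BLOCKED by obstacle 2

Obstacle 1 [(3,11) (6,0) (11,11)]:
  edge (3,11)–(6,0): clear
  edge (6,0)–(11,11): clear
  edge (11,11)–(3,11): clear
  midpoint (11,35/2) outside
  → clear
Obstacle 2 [(0,14) (11,13) (8,24)]:
  edge (0,14)–(11,13): crosses AB
  edge (11,13)–(8,24): crosses AB
  edge (8,24)–(0,14): clear
  → BLOCKED
Obstacle 3 [(13,1) (16,0) (21,3) (24,5) (16,10)]:
  edge (13,1)–(16,0): clear
  edge (16,0)–(21,3): clear
  edge (21,3)–(24,5): clear
  edge (24,5)–(16,10): clear
  edge (16,10)–(13,1): clear
  midpoint (11,35/2) outside
  → clear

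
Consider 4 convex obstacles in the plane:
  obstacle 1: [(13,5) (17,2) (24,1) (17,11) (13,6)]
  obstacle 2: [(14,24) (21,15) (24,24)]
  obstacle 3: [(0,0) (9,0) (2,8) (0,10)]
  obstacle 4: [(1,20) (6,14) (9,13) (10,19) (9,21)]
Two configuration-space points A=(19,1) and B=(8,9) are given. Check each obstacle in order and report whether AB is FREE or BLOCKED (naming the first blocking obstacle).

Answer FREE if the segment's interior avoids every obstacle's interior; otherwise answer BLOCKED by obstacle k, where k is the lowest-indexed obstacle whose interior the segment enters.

BLOCKED by obstacle 1

Obstacle 1 [(13,5) (17,2) (24,1) (17,11) (13,6)]:
  edge (13,5)–(17,2): clear
  edge (17,2)–(24,1): crosses AB
  edge (24,1)–(17,11): clear
  edge (17,11)–(13,6): clear
  edge (13,6)–(13,5): crosses AB
  → BLOCKED
Obstacle 2 [(14,24) (21,15) (24,24)]:
  edge (14,24)–(21,15): clear
  edge (21,15)–(24,24): clear
  edge (24,24)–(14,24): clear
  midpoint (27/2,5) outside
  → clear
Obstacle 3 [(0,0) (9,0) (2,8) (0,10)]:
  edge (0,0)–(9,0): clear
  edge (9,0)–(2,8): clear
  edge (2,8)–(0,10): clear
  edge (0,10)–(0,0): clear
  midpoint (27/2,5) outside
  → clear
Obstacle 4 [(1,20) (6,14) (9,13) (10,19) (9,21)]:
  edge (1,20)–(6,14): clear
  edge (6,14)–(9,13): clear
  edge (9,13)–(10,19): clear
  edge (10,19)–(9,21): clear
  edge (9,21)–(1,20): clear
  midpoint (27/2,5) outside
  → clear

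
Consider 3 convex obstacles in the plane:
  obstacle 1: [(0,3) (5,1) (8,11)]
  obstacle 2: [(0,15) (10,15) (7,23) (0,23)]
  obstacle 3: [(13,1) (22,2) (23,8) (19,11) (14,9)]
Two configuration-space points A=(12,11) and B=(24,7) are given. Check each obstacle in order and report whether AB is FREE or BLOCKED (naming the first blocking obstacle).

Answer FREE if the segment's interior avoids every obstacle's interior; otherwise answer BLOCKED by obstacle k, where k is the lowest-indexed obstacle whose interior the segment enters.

BLOCKED by obstacle 3

Obstacle 1 [(0,3) (5,1) (8,11)]:
  edge (0,3)–(5,1): clear
  edge (5,1)–(8,11): clear
  edge (8,11)–(0,3): clear
  midpoint (18,9) outside
  → clear
Obstacle 2 [(0,15) (10,15) (7,23) (0,23)]:
  edge (0,15)–(10,15): clear
  edge (10,15)–(7,23): clear
  edge (7,23)–(0,23): clear
  edge (0,23)–(0,15): clear
  midpoint (18,9) outside
  → clear
Obstacle 3 [(13,1) (22,2) (23,8) (19,11) (14,9)]:
  edge (13,1)–(22,2): clear
  edge (22,2)–(23,8): crosses AB
  edge (23,8)–(19,11): clear
  edge (19,11)–(14,9): crosses AB
  edge (14,9)–(13,1): clear
  → BLOCKED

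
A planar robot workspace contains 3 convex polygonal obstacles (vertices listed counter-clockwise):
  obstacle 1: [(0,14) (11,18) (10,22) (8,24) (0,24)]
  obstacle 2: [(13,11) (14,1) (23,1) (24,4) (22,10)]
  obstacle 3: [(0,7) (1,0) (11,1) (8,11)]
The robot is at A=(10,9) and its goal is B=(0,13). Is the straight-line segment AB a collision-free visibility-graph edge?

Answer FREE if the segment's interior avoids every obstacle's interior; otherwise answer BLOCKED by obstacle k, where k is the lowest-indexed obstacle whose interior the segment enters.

BLOCKED by obstacle 3

Obstacle 1 [(0,14) (11,18) (10,22) (8,24) (0,24)]:
  edge (0,14)–(11,18): clear
  edge (11,18)–(10,22): clear
  edge (10,22)–(8,24): clear
  edge (8,24)–(0,24): clear
  edge (0,24)–(0,14): clear
  midpoint (5,11) outside
  → clear
Obstacle 2 [(13,11) (14,1) (23,1) (24,4) (22,10)]:
  edge (13,11)–(14,1): clear
  edge (14,1)–(23,1): clear
  edge (23,1)–(24,4): clear
  edge (24,4)–(22,10): clear
  edge (22,10)–(13,11): clear
  midpoint (5,11) outside
  → clear
Obstacle 3 [(0,7) (1,0) (11,1) (8,11)]:
  edge (0,7)–(1,0): clear
  edge (1,0)–(11,1): clear
  edge (11,1)–(8,11): crosses AB
  edge (8,11)–(0,7): crosses AB
  → BLOCKED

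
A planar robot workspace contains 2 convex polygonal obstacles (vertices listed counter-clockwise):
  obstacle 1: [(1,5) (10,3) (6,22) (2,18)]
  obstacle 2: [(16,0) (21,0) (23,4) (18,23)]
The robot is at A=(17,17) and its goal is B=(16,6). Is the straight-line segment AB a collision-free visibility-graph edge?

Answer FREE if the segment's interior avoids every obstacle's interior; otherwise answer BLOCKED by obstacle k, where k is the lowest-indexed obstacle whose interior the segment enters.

FREE

Obstacle 1 [(1,5) (10,3) (6,22) (2,18)]:
  edge (1,5)–(10,3): clear
  edge (10,3)–(6,22): clear
  edge (6,22)–(2,18): clear
  edge (2,18)–(1,5): clear
  midpoint (33/2,23/2) outside
  → clear
Obstacle 2 [(16,0) (21,0) (23,4) (18,23)]:
  edge (16,0)–(21,0): clear
  edge (21,0)–(23,4): clear
  edge (23,4)–(18,23): clear
  edge (18,23)–(16,0): clear
  midpoint (33/2,23/2) outside
  → clear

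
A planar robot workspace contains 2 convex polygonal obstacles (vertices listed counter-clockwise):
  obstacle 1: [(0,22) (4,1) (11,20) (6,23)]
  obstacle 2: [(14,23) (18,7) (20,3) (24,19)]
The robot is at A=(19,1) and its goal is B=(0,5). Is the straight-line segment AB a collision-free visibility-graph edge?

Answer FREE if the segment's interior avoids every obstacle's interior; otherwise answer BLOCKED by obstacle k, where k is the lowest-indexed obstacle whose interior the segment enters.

BLOCKED by obstacle 1

Obstacle 1 [(0,22) (4,1) (11,20) (6,23)]:
  edge (0,22)–(4,1): crosses AB
  edge (4,1)–(11,20): crosses AB
  edge (11,20)–(6,23): clear
  edge (6,23)–(0,22): clear
  → BLOCKED
Obstacle 2 [(14,23) (18,7) (20,3) (24,19)]:
  edge (14,23)–(18,7): clear
  edge (18,7)–(20,3): clear
  edge (20,3)–(24,19): clear
  edge (24,19)–(14,23): clear
  midpoint (19/2,3) outside
  → clear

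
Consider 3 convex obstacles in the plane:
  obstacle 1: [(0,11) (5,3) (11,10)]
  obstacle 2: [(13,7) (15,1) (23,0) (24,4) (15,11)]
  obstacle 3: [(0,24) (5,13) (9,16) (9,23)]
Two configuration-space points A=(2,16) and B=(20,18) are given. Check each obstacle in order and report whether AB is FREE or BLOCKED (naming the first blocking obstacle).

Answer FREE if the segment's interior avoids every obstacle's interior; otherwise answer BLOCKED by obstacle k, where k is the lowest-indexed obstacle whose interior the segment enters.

BLOCKED by obstacle 3

Obstacle 1 [(0,11) (5,3) (11,10)]:
  edge (0,11)–(5,3): clear
  edge (5,3)–(11,10): clear
  edge (11,10)–(0,11): clear
  midpoint (11,17) outside
  → clear
Obstacle 2 [(13,7) (15,1) (23,0) (24,4) (15,11)]:
  edge (13,7)–(15,1): clear
  edge (15,1)–(23,0): clear
  edge (23,0)–(24,4): clear
  edge (24,4)–(15,11): clear
  edge (15,11)–(13,7): clear
  midpoint (11,17) outside
  → clear
Obstacle 3 [(0,24) (5,13) (9,16) (9,23)]:
  edge (0,24)–(5,13): crosses AB
  edge (5,13)–(9,16): clear
  edge (9,16)–(9,23): crosses AB
  edge (9,23)–(0,24): clear
  → BLOCKED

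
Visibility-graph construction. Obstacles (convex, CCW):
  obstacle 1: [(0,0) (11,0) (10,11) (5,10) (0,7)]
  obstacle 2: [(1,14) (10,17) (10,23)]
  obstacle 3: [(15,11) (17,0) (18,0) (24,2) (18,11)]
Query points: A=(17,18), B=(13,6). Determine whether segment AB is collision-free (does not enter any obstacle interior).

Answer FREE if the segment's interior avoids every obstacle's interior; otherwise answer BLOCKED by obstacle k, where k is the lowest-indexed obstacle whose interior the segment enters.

Obstacle 1 [(0,0) (11,0) (10,11) (5,10) (0,7)]:
  edge (0,0)–(11,0): clear
  edge (11,0)–(10,11): clear
  edge (10,11)–(5,10): clear
  edge (5,10)–(0,7): clear
  edge (0,7)–(0,0): clear
  midpoint (15,12) outside
  → clear
Obstacle 2 [(1,14) (10,17) (10,23)]:
  edge (1,14)–(10,17): clear
  edge (10,17)–(10,23): clear
  edge (10,23)–(1,14): clear
  midpoint (15,12) outside
  → clear
Obstacle 3 [(15,11) (17,0) (18,0) (24,2) (18,11)]:
  edge (15,11)–(17,0): clear
  edge (17,0)–(18,0): clear
  edge (18,0)–(24,2): clear
  edge (24,2)–(18,11): clear
  edge (18,11)–(15,11): clear
  midpoint (15,12) outside
  → clear

FREE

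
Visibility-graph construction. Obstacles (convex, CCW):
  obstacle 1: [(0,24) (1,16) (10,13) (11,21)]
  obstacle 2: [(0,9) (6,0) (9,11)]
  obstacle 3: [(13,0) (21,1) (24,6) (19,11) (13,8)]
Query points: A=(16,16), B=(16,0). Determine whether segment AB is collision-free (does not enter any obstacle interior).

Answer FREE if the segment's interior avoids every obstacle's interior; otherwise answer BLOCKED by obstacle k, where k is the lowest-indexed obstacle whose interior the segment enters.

Obstacle 1 [(0,24) (1,16) (10,13) (11,21)]:
  edge (0,24)–(1,16): clear
  edge (1,16)–(10,13): clear
  edge (10,13)–(11,21): clear
  edge (11,21)–(0,24): clear
  midpoint (16,8) outside
  → clear
Obstacle 2 [(0,9) (6,0) (9,11)]:
  edge (0,9)–(6,0): clear
  edge (6,0)–(9,11): clear
  edge (9,11)–(0,9): clear
  midpoint (16,8) outside
  → clear
Obstacle 3 [(13,0) (21,1) (24,6) (19,11) (13,8)]:
  edge (13,0)–(21,1): crosses AB
  edge (21,1)–(24,6): clear
  edge (24,6)–(19,11): clear
  edge (19,11)–(13,8): crosses AB
  edge (13,8)–(13,0): clear
  → BLOCKED

BLOCKED by obstacle 3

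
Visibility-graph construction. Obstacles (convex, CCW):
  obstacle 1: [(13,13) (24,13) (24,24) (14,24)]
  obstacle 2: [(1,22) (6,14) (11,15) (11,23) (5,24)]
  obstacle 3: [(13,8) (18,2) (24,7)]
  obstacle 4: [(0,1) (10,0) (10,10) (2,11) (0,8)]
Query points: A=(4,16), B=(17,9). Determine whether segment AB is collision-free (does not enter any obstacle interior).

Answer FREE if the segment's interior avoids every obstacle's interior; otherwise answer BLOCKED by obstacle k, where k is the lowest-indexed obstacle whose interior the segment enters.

Obstacle 1 [(13,13) (24,13) (24,24) (14,24)]:
  edge (13,13)–(24,13): clear
  edge (24,13)–(24,24): clear
  edge (24,24)–(14,24): clear
  edge (14,24)–(13,13): clear
  midpoint (21/2,25/2) outside
  → clear
Obstacle 2 [(1,22) (6,14) (11,15) (11,23) (5,24)]:
  edge (1,22)–(6,14): crosses AB
  edge (6,14)–(11,15): crosses AB
  edge (11,15)–(11,23): clear
  edge (11,23)–(5,24): clear
  edge (5,24)–(1,22): clear
  → BLOCKED
Obstacle 3 [(13,8) (18,2) (24,7)]:
  edge (13,8)–(18,2): clear
  edge (18,2)–(24,7): clear
  edge (24,7)–(13,8): clear
  midpoint (21/2,25/2) outside
  → clear
Obstacle 4 [(0,1) (10,0) (10,10) (2,11) (0,8)]:
  edge (0,1)–(10,0): clear
  edge (10,0)–(10,10): clear
  edge (10,10)–(2,11): clear
  edge (2,11)–(0,8): clear
  edge (0,8)–(0,1): clear
  midpoint (21/2,25/2) outside
  → clear

BLOCKED by obstacle 2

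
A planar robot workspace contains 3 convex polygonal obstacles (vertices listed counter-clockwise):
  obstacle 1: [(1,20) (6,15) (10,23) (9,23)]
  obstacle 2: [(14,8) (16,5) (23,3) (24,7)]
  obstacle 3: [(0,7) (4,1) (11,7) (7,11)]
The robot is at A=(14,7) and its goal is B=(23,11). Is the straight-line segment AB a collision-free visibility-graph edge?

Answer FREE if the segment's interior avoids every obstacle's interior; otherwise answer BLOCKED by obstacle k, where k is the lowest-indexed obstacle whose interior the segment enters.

Obstacle 1 [(1,20) (6,15) (10,23) (9,23)]:
  edge (1,20)–(6,15): clear
  edge (6,15)–(10,23): clear
  edge (10,23)–(9,23): clear
  edge (9,23)–(1,20): clear
  midpoint (37/2,9) outside
  → clear
Obstacle 2 [(14,8) (16,5) (23,3) (24,7)]:
  edge (14,8)–(16,5): crosses AB
  edge (16,5)–(23,3): clear
  edge (23,3)–(24,7): clear
  edge (24,7)–(14,8): crosses AB
  → BLOCKED
Obstacle 3 [(0,7) (4,1) (11,7) (7,11)]:
  edge (0,7)–(4,1): clear
  edge (4,1)–(11,7): clear
  edge (11,7)–(7,11): clear
  edge (7,11)–(0,7): clear
  midpoint (37/2,9) outside
  → clear

BLOCKED by obstacle 2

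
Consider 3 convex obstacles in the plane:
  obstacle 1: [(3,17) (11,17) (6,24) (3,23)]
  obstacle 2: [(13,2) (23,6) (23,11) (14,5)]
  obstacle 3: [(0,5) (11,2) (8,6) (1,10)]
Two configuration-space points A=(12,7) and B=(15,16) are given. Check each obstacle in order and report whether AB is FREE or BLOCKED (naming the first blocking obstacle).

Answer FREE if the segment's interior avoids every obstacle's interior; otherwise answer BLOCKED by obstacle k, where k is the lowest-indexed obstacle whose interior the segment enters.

FREE

Obstacle 1 [(3,17) (11,17) (6,24) (3,23)]:
  edge (3,17)–(11,17): clear
  edge (11,17)–(6,24): clear
  edge (6,24)–(3,23): clear
  edge (3,23)–(3,17): clear
  midpoint (27/2,23/2) outside
  → clear
Obstacle 2 [(13,2) (23,6) (23,11) (14,5)]:
  edge (13,2)–(23,6): clear
  edge (23,6)–(23,11): clear
  edge (23,11)–(14,5): clear
  edge (14,5)–(13,2): clear
  midpoint (27/2,23/2) outside
  → clear
Obstacle 3 [(0,5) (11,2) (8,6) (1,10)]:
  edge (0,5)–(11,2): clear
  edge (11,2)–(8,6): clear
  edge (8,6)–(1,10): clear
  edge (1,10)–(0,5): clear
  midpoint (27/2,23/2) outside
  → clear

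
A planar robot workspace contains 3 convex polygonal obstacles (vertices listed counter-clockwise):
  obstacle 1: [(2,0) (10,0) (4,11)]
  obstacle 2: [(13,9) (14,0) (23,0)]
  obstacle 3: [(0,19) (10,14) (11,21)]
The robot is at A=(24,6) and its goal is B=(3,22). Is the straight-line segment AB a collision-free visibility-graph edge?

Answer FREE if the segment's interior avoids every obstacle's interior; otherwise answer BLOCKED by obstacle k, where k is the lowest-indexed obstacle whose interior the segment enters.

BLOCKED by obstacle 3

Obstacle 1 [(2,0) (10,0) (4,11)]:
  edge (2,0)–(10,0): clear
  edge (10,0)–(4,11): clear
  edge (4,11)–(2,0): clear
  midpoint (27/2,14) outside
  → clear
Obstacle 2 [(13,9) (14,0) (23,0)]:
  edge (13,9)–(14,0): clear
  edge (14,0)–(23,0): clear
  edge (23,0)–(13,9): clear
  midpoint (27/2,14) outside
  → clear
Obstacle 3 [(0,19) (10,14) (11,21)]:
  edge (0,19)–(10,14): clear
  edge (10,14)–(11,21): crosses AB
  edge (11,21)–(0,19): crosses AB
  → BLOCKED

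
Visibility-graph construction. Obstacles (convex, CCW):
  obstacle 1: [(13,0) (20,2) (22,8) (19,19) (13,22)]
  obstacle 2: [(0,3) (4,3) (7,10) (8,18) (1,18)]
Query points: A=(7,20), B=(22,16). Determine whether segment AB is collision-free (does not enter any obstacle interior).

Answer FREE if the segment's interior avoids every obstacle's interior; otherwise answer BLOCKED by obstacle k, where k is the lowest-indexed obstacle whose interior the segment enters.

Obstacle 1 [(13,0) (20,2) (22,8) (19,19) (13,22)]:
  edge (13,0)–(20,2): clear
  edge (20,2)–(22,8): clear
  edge (22,8)–(19,19): crosses AB
  edge (19,19)–(13,22): clear
  edge (13,22)–(13,0): crosses AB
  → BLOCKED
Obstacle 2 [(0,3) (4,3) (7,10) (8,18) (1,18)]:
  edge (0,3)–(4,3): clear
  edge (4,3)–(7,10): clear
  edge (7,10)–(8,18): clear
  edge (8,18)–(1,18): clear
  edge (1,18)–(0,3): clear
  midpoint (29/2,18) outside
  → clear

BLOCKED by obstacle 1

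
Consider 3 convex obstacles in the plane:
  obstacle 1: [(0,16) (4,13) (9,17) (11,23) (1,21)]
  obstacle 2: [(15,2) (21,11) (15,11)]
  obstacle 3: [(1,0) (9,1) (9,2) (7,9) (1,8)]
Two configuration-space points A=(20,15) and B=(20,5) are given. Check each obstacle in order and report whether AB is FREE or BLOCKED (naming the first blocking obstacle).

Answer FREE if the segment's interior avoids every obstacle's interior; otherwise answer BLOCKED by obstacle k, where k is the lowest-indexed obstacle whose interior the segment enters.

BLOCKED by obstacle 2

Obstacle 1 [(0,16) (4,13) (9,17) (11,23) (1,21)]:
  edge (0,16)–(4,13): clear
  edge (4,13)–(9,17): clear
  edge (9,17)–(11,23): clear
  edge (11,23)–(1,21): clear
  edge (1,21)–(0,16): clear
  midpoint (20,10) outside
  → clear
Obstacle 2 [(15,2) (21,11) (15,11)]:
  edge (15,2)–(21,11): crosses AB
  edge (21,11)–(15,11): crosses AB
  edge (15,11)–(15,2): clear
  → BLOCKED
Obstacle 3 [(1,0) (9,1) (9,2) (7,9) (1,8)]:
  edge (1,0)–(9,1): clear
  edge (9,1)–(9,2): clear
  edge (9,2)–(7,9): clear
  edge (7,9)–(1,8): clear
  edge (1,8)–(1,0): clear
  midpoint (20,10) outside
  → clear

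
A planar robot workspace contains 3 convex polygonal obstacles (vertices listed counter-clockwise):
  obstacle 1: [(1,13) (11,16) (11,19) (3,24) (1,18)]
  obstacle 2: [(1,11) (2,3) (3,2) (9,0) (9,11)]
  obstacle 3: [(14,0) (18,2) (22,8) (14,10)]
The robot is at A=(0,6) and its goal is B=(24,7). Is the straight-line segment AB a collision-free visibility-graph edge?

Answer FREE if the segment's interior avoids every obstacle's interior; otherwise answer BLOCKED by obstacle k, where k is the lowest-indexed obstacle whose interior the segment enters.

BLOCKED by obstacle 2

Obstacle 1 [(1,13) (11,16) (11,19) (3,24) (1,18)]:
  edge (1,13)–(11,16): clear
  edge (11,16)–(11,19): clear
  edge (11,19)–(3,24): clear
  edge (3,24)–(1,18): clear
  edge (1,18)–(1,13): clear
  midpoint (12,13/2) outside
  → clear
Obstacle 2 [(1,11) (2,3) (3,2) (9,0) (9,11)]:
  edge (1,11)–(2,3): crosses AB
  edge (2,3)–(3,2): clear
  edge (3,2)–(9,0): clear
  edge (9,0)–(9,11): crosses AB
  edge (9,11)–(1,11): clear
  → BLOCKED
Obstacle 3 [(14,0) (18,2) (22,8) (14,10)]:
  edge (14,0)–(18,2): clear
  edge (18,2)–(22,8): crosses AB
  edge (22,8)–(14,10): clear
  edge (14,10)–(14,0): crosses AB
  → BLOCKED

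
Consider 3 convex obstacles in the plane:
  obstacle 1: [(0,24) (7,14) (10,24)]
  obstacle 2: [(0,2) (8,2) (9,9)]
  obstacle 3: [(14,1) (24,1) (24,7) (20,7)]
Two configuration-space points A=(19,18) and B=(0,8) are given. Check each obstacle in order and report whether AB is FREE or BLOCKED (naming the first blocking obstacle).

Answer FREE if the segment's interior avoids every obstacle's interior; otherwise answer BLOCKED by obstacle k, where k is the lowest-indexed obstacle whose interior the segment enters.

FREE

Obstacle 1 [(0,24) (7,14) (10,24)]:
  edge (0,24)–(7,14): clear
  edge (7,14)–(10,24): clear
  edge (10,24)–(0,24): clear
  midpoint (19/2,13) outside
  → clear
Obstacle 2 [(0,2) (8,2) (9,9)]:
  edge (0,2)–(8,2): clear
  edge (8,2)–(9,9): clear
  edge (9,9)–(0,2): clear
  midpoint (19/2,13) outside
  → clear
Obstacle 3 [(14,1) (24,1) (24,7) (20,7)]:
  edge (14,1)–(24,1): clear
  edge (24,1)–(24,7): clear
  edge (24,7)–(20,7): clear
  edge (20,7)–(14,1): clear
  midpoint (19/2,13) outside
  → clear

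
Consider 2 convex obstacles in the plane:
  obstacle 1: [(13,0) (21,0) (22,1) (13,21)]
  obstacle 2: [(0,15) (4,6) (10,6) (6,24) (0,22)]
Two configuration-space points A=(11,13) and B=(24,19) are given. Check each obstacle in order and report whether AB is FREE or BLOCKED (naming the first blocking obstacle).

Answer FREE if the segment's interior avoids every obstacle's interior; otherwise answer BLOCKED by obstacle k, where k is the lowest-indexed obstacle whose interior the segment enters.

BLOCKED by obstacle 1

Obstacle 1 [(13,0) (21,0) (22,1) (13,21)]:
  edge (13,0)–(21,0): clear
  edge (21,0)–(22,1): clear
  edge (22,1)–(13,21): crosses AB
  edge (13,21)–(13,0): crosses AB
  → BLOCKED
Obstacle 2 [(0,15) (4,6) (10,6) (6,24) (0,22)]:
  edge (0,15)–(4,6): clear
  edge (4,6)–(10,6): clear
  edge (10,6)–(6,24): clear
  edge (6,24)–(0,22): clear
  edge (0,22)–(0,15): clear
  midpoint (35/2,16) outside
  → clear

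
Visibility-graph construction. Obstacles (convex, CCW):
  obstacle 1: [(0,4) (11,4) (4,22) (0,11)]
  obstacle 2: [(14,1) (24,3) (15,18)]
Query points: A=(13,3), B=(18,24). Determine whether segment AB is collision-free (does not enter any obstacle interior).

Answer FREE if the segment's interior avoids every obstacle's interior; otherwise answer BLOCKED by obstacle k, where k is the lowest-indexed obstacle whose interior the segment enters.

Obstacle 1 [(0,4) (11,4) (4,22) (0,11)]:
  edge (0,4)–(11,4): clear
  edge (11,4)–(4,22): clear
  edge (4,22)–(0,11): clear
  edge (0,11)–(0,4): clear
  midpoint (31/2,27/2) outside
  → clear
Obstacle 2 [(14,1) (24,3) (15,18)]:
  edge (14,1)–(24,3): clear
  edge (24,3)–(15,18): crosses AB
  edge (15,18)–(14,1): crosses AB
  → BLOCKED

BLOCKED by obstacle 2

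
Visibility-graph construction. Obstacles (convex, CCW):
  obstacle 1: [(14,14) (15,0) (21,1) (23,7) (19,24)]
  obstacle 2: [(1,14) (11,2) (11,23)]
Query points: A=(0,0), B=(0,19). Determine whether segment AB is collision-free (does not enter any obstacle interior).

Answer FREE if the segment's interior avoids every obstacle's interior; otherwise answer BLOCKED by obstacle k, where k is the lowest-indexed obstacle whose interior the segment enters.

FREE

Obstacle 1 [(14,14) (15,0) (21,1) (23,7) (19,24)]:
  edge (14,14)–(15,0): clear
  edge (15,0)–(21,1): clear
  edge (21,1)–(23,7): clear
  edge (23,7)–(19,24): clear
  edge (19,24)–(14,14): clear
  midpoint (0,19/2) outside
  → clear
Obstacle 2 [(1,14) (11,2) (11,23)]:
  edge (1,14)–(11,2): clear
  edge (11,2)–(11,23): clear
  edge (11,23)–(1,14): clear
  midpoint (0,19/2) outside
  → clear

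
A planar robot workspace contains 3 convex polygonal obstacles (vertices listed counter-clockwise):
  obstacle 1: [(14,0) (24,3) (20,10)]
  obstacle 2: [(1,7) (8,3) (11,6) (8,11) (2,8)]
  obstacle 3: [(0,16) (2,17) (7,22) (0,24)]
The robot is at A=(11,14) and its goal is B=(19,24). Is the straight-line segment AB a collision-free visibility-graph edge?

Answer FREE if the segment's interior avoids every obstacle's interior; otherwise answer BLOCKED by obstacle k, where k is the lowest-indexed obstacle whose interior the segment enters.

FREE

Obstacle 1 [(14,0) (24,3) (20,10)]:
  edge (14,0)–(24,3): clear
  edge (24,3)–(20,10): clear
  edge (20,10)–(14,0): clear
  midpoint (15,19) outside
  → clear
Obstacle 2 [(1,7) (8,3) (11,6) (8,11) (2,8)]:
  edge (1,7)–(8,3): clear
  edge (8,3)–(11,6): clear
  edge (11,6)–(8,11): clear
  edge (8,11)–(2,8): clear
  edge (2,8)–(1,7): clear
  midpoint (15,19) outside
  → clear
Obstacle 3 [(0,16) (2,17) (7,22) (0,24)]:
  edge (0,16)–(2,17): clear
  edge (2,17)–(7,22): clear
  edge (7,22)–(0,24): clear
  edge (0,24)–(0,16): clear
  midpoint (15,19) outside
  → clear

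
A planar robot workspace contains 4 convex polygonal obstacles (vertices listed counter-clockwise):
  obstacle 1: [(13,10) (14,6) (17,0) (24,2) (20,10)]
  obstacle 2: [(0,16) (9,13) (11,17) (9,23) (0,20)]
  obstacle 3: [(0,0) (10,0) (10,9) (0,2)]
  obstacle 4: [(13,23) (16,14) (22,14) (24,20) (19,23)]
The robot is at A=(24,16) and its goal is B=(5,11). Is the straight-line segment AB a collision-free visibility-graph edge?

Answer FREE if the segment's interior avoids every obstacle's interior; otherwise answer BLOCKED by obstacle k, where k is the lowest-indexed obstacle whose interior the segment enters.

Obstacle 1 [(13,10) (14,6) (17,0) (24,2) (20,10)]:
  edge (13,10)–(14,6): clear
  edge (14,6)–(17,0): clear
  edge (17,0)–(24,2): clear
  edge (24,2)–(20,10): clear
  edge (20,10)–(13,10): clear
  midpoint (29/2,27/2) outside
  → clear
Obstacle 2 [(0,16) (9,13) (11,17) (9,23) (0,20)]:
  edge (0,16)–(9,13): clear
  edge (9,13)–(11,17): clear
  edge (11,17)–(9,23): clear
  edge (9,23)–(0,20): clear
  edge (0,20)–(0,16): clear
  midpoint (29/2,27/2) outside
  → clear
Obstacle 3 [(0,0) (10,0) (10,9) (0,2)]:
  edge (0,0)–(10,0): clear
  edge (10,0)–(10,9): clear
  edge (10,9)–(0,2): clear
  edge (0,2)–(0,0): clear
  midpoint (29/2,27/2) outside
  → clear
Obstacle 4 [(13,23) (16,14) (22,14) (24,20) (19,23)]:
  edge (13,23)–(16,14): clear
  edge (16,14)–(22,14): crosses AB
  edge (22,14)–(24,20): crosses AB
  edge (24,20)–(19,23): clear
  edge (19,23)–(13,23): clear
  → BLOCKED

BLOCKED by obstacle 4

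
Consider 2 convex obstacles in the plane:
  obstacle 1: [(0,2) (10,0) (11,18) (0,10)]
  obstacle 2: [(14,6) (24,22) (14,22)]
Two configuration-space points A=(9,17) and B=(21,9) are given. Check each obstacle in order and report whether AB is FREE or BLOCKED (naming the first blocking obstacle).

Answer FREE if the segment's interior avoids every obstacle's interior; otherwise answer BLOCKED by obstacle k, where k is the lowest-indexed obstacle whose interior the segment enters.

Obstacle 1 [(0,2) (10,0) (11,18) (0,10)]:
  edge (0,2)–(10,0): clear
  edge (10,0)–(11,18): crosses AB
  edge (11,18)–(0,10): crosses AB
  edge (0,10)–(0,2): clear
  → BLOCKED
Obstacle 2 [(14,6) (24,22) (14,22)]:
  edge (14,6)–(24,22): crosses AB
  edge (24,22)–(14,22): clear
  edge (14,22)–(14,6): crosses AB
  → BLOCKED

BLOCKED by obstacle 1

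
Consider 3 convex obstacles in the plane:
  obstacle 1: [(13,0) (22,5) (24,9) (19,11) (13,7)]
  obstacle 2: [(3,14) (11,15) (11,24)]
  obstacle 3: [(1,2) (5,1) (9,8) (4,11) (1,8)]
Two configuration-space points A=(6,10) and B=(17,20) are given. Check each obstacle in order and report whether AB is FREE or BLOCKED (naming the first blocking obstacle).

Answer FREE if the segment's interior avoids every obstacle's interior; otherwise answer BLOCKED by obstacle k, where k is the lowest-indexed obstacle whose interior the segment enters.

FREE

Obstacle 1 [(13,0) (22,5) (24,9) (19,11) (13,7)]:
  edge (13,0)–(22,5): clear
  edge (22,5)–(24,9): clear
  edge (24,9)–(19,11): clear
  edge (19,11)–(13,7): clear
  edge (13,7)–(13,0): clear
  midpoint (23/2,15) outside
  → clear
Obstacle 2 [(3,14) (11,15) (11,24)]:
  edge (3,14)–(11,15): clear
  edge (11,15)–(11,24): clear
  edge (11,24)–(3,14): clear
  midpoint (23/2,15) outside
  → clear
Obstacle 3 [(1,2) (5,1) (9,8) (4,11) (1,8)]:
  edge (1,2)–(5,1): clear
  edge (5,1)–(9,8): clear
  edge (9,8)–(4,11): clear
  edge (4,11)–(1,8): clear
  edge (1,8)–(1,2): clear
  midpoint (23/2,15) outside
  → clear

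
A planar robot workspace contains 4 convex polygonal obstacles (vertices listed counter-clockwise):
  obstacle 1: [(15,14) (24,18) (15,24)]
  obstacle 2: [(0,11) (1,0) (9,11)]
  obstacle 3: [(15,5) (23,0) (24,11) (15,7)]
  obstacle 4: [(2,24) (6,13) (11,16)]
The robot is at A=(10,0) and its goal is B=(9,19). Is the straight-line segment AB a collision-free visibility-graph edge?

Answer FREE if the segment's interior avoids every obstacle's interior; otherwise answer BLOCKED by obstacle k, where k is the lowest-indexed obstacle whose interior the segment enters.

Obstacle 1 [(15,14) (24,18) (15,24)]:
  edge (15,14)–(24,18): clear
  edge (24,18)–(15,24): clear
  edge (15,24)–(15,14): clear
  midpoint (19/2,19/2) outside
  → clear
Obstacle 2 [(0,11) (1,0) (9,11)]:
  edge (0,11)–(1,0): clear
  edge (1,0)–(9,11): clear
  edge (9,11)–(0,11): clear
  midpoint (19/2,19/2) outside
  → clear
Obstacle 3 [(15,5) (23,0) (24,11) (15,7)]:
  edge (15,5)–(23,0): clear
  edge (23,0)–(24,11): clear
  edge (24,11)–(15,7): clear
  edge (15,7)–(15,5): clear
  midpoint (19/2,19/2) outside
  → clear
Obstacle 4 [(2,24) (6,13) (11,16)]:
  edge (2,24)–(6,13): clear
  edge (6,13)–(11,16): crosses AB
  edge (11,16)–(2,24): crosses AB
  → BLOCKED

BLOCKED by obstacle 4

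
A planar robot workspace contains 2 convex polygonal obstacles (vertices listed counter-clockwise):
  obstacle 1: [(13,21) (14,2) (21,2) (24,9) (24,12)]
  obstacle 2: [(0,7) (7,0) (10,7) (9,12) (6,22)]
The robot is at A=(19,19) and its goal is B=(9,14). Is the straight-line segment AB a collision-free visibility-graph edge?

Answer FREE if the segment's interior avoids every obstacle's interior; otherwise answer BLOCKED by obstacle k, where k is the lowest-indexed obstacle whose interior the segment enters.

Obstacle 1 [(13,21) (14,2) (21,2) (24,9) (24,12)]:
  edge (13,21)–(14,2): crosses AB
  edge (14,2)–(21,2): clear
  edge (21,2)–(24,9): clear
  edge (24,9)–(24,12): clear
  edge (24,12)–(13,21): crosses AB
  → BLOCKED
Obstacle 2 [(0,7) (7,0) (10,7) (9,12) (6,22)]:
  edge (0,7)–(7,0): clear
  edge (7,0)–(10,7): clear
  edge (10,7)–(9,12): clear
  edge (9,12)–(6,22): clear
  edge (6,22)–(0,7): clear
  midpoint (14,33/2) outside
  → clear

BLOCKED by obstacle 1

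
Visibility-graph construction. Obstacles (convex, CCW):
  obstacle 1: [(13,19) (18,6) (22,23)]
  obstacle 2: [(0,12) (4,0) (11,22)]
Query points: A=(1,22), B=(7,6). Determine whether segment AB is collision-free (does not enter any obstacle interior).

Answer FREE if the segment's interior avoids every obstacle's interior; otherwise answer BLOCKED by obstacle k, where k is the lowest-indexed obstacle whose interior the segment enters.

Obstacle 1 [(13,19) (18,6) (22,23)]:
  edge (13,19)–(18,6): clear
  edge (18,6)–(22,23): clear
  edge (22,23)–(13,19): clear
  midpoint (4,14) outside
  → clear
Obstacle 2 [(0,12) (4,0) (11,22)]:
  edge (0,12)–(4,0): clear
  edge (4,0)–(11,22): crosses AB
  edge (11,22)–(0,12): crosses AB
  → BLOCKED

BLOCKED by obstacle 2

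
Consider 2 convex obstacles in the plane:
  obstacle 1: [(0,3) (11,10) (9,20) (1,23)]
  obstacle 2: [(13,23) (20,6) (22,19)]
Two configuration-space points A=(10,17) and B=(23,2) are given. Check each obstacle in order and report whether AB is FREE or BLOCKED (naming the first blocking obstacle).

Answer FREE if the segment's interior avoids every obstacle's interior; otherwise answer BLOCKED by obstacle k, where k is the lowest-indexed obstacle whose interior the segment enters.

Obstacle 1 [(0,3) (11,10) (9,20) (1,23)]:
  edge (0,3)–(11,10): clear
  edge (11,10)–(9,20): clear
  edge (9,20)–(1,23): clear
  edge (1,23)–(0,3): clear
  midpoint (33/2,19/2) outside
  → clear
Obstacle 2 [(13,23) (20,6) (22,19)]:
  edge (13,23)–(20,6): clear
  edge (20,6)–(22,19): clear
  edge (22,19)–(13,23): clear
  midpoint (33/2,19/2) outside
  → clear

FREE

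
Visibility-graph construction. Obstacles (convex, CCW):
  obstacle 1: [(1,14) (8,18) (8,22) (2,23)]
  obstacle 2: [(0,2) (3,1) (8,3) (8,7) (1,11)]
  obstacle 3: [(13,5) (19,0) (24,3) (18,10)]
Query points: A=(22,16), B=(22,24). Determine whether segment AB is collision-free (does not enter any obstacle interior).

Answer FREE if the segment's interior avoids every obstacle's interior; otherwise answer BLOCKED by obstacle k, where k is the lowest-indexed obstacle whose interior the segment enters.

FREE

Obstacle 1 [(1,14) (8,18) (8,22) (2,23)]:
  edge (1,14)–(8,18): clear
  edge (8,18)–(8,22): clear
  edge (8,22)–(2,23): clear
  edge (2,23)–(1,14): clear
  midpoint (22,20) outside
  → clear
Obstacle 2 [(0,2) (3,1) (8,3) (8,7) (1,11)]:
  edge (0,2)–(3,1): clear
  edge (3,1)–(8,3): clear
  edge (8,3)–(8,7): clear
  edge (8,7)–(1,11): clear
  edge (1,11)–(0,2): clear
  midpoint (22,20) outside
  → clear
Obstacle 3 [(13,5) (19,0) (24,3) (18,10)]:
  edge (13,5)–(19,0): clear
  edge (19,0)–(24,3): clear
  edge (24,3)–(18,10): clear
  edge (18,10)–(13,5): clear
  midpoint (22,20) outside
  → clear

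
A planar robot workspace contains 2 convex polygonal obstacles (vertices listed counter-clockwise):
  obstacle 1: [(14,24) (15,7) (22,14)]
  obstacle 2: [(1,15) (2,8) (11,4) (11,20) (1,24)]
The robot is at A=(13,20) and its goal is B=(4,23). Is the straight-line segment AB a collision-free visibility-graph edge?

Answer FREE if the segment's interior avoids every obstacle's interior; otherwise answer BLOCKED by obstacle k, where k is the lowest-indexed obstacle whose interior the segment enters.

Obstacle 1 [(14,24) (15,7) (22,14)]:
  edge (14,24)–(15,7): clear
  edge (15,7)–(22,14): clear
  edge (22,14)–(14,24): clear
  midpoint (17/2,43/2) outside
  → clear
Obstacle 2 [(1,15) (2,8) (11,4) (11,20) (1,24)]:
  edge (1,15)–(2,8): clear
  edge (2,8)–(11,4): clear
  edge (11,4)–(11,20): clear
  edge (11,20)–(1,24): clear
  edge (1,24)–(1,15): clear
  midpoint (17/2,43/2) outside
  → clear

FREE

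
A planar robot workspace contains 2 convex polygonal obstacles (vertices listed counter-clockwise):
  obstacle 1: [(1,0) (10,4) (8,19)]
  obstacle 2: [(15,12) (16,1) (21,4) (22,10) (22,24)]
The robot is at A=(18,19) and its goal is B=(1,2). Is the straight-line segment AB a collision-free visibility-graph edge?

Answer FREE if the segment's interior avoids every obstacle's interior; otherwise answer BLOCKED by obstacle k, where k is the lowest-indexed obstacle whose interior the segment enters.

Obstacle 1 [(1,0) (10,4) (8,19)]:
  edge (1,0)–(10,4): clear
  edge (10,4)–(8,19): crosses AB
  edge (8,19)–(1,0): crosses AB
  → BLOCKED
Obstacle 2 [(15,12) (16,1) (21,4) (22,10) (22,24)]:
  edge (15,12)–(16,1): clear
  edge (16,1)–(21,4): clear
  edge (21,4)–(22,10): clear
  edge (22,10)–(22,24): clear
  edge (22,24)–(15,12): clear
  midpoint (19/2,21/2) outside
  → clear

BLOCKED by obstacle 1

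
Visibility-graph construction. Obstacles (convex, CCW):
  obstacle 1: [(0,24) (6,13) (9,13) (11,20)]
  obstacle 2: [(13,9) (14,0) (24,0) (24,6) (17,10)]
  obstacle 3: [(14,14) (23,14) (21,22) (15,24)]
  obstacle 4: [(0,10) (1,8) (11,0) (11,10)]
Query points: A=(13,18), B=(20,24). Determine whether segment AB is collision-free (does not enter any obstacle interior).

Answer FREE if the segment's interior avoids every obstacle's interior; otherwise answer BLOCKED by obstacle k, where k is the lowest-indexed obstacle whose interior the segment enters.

Obstacle 1 [(0,24) (6,13) (9,13) (11,20)]:
  edge (0,24)–(6,13): clear
  edge (6,13)–(9,13): clear
  edge (9,13)–(11,20): clear
  edge (11,20)–(0,24): clear
  midpoint (33/2,21) outside
  → clear
Obstacle 2 [(13,9) (14,0) (24,0) (24,6) (17,10)]:
  edge (13,9)–(14,0): clear
  edge (14,0)–(24,0): clear
  edge (24,0)–(24,6): clear
  edge (24,6)–(17,10): clear
  edge (17,10)–(13,9): clear
  midpoint (33/2,21) outside
  → clear
Obstacle 3 [(14,14) (23,14) (21,22) (15,24)]:
  edge (14,14)–(23,14): clear
  edge (23,14)–(21,22): clear
  edge (21,22)–(15,24): crosses AB
  edge (15,24)–(14,14): crosses AB
  → BLOCKED
Obstacle 4 [(0,10) (1,8) (11,0) (11,10)]:
  edge (0,10)–(1,8): clear
  edge (1,8)–(11,0): clear
  edge (11,0)–(11,10): clear
  edge (11,10)–(0,10): clear
  midpoint (33/2,21) outside
  → clear

BLOCKED by obstacle 3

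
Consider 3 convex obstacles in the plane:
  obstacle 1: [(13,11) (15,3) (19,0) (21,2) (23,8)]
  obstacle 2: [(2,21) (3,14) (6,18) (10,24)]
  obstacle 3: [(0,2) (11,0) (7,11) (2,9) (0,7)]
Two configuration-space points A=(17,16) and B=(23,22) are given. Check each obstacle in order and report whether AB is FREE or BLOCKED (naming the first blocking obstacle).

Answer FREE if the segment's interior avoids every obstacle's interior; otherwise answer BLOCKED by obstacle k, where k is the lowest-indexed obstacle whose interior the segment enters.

FREE

Obstacle 1 [(13,11) (15,3) (19,0) (21,2) (23,8)]:
  edge (13,11)–(15,3): clear
  edge (15,3)–(19,0): clear
  edge (19,0)–(21,2): clear
  edge (21,2)–(23,8): clear
  edge (23,8)–(13,11): clear
  midpoint (20,19) outside
  → clear
Obstacle 2 [(2,21) (3,14) (6,18) (10,24)]:
  edge (2,21)–(3,14): clear
  edge (3,14)–(6,18): clear
  edge (6,18)–(10,24): clear
  edge (10,24)–(2,21): clear
  midpoint (20,19) outside
  → clear
Obstacle 3 [(0,2) (11,0) (7,11) (2,9) (0,7)]:
  edge (0,2)–(11,0): clear
  edge (11,0)–(7,11): clear
  edge (7,11)–(2,9): clear
  edge (2,9)–(0,7): clear
  edge (0,7)–(0,2): clear
  midpoint (20,19) outside
  → clear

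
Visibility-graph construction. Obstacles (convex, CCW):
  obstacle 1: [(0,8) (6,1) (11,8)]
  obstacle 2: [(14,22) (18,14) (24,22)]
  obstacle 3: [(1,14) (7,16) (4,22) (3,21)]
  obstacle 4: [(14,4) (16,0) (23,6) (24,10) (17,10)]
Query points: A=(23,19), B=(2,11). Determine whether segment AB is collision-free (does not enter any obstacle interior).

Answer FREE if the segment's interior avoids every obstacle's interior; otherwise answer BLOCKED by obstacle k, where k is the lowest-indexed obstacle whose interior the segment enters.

BLOCKED by obstacle 2

Obstacle 1 [(0,8) (6,1) (11,8)]:
  edge (0,8)–(6,1): clear
  edge (6,1)–(11,8): clear
  edge (11,8)–(0,8): clear
  midpoint (25/2,15) outside
  → clear
Obstacle 2 [(14,22) (18,14) (24,22)]:
  edge (14,22)–(18,14): crosses AB
  edge (18,14)–(24,22): crosses AB
  edge (24,22)–(14,22): clear
  → BLOCKED
Obstacle 3 [(1,14) (7,16) (4,22) (3,21)]:
  edge (1,14)–(7,16): clear
  edge (7,16)–(4,22): clear
  edge (4,22)–(3,21): clear
  edge (3,21)–(1,14): clear
  midpoint (25/2,15) outside
  → clear
Obstacle 4 [(14,4) (16,0) (23,6) (24,10) (17,10)]:
  edge (14,4)–(16,0): clear
  edge (16,0)–(23,6): clear
  edge (23,6)–(24,10): clear
  edge (24,10)–(17,10): clear
  edge (17,10)–(14,4): clear
  midpoint (25/2,15) outside
  → clear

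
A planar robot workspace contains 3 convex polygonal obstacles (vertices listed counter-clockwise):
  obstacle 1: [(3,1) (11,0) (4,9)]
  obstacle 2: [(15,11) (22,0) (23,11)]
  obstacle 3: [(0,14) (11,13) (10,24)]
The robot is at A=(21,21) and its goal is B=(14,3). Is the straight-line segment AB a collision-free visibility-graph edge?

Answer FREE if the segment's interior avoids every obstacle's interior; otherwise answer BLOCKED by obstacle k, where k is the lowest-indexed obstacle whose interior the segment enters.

BLOCKED by obstacle 2

Obstacle 1 [(3,1) (11,0) (4,9)]:
  edge (3,1)–(11,0): clear
  edge (11,0)–(4,9): clear
  edge (4,9)–(3,1): clear
  midpoint (35/2,12) outside
  → clear
Obstacle 2 [(15,11) (22,0) (23,11)]:
  edge (15,11)–(22,0): crosses AB
  edge (22,0)–(23,11): clear
  edge (23,11)–(15,11): crosses AB
  → BLOCKED
Obstacle 3 [(0,14) (11,13) (10,24)]:
  edge (0,14)–(11,13): clear
  edge (11,13)–(10,24): clear
  edge (10,24)–(0,14): clear
  midpoint (35/2,12) outside
  → clear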